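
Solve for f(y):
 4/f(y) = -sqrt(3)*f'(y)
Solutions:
 f(y) = -sqrt(C1 - 24*sqrt(3)*y)/3
 f(y) = sqrt(C1 - 24*sqrt(3)*y)/3


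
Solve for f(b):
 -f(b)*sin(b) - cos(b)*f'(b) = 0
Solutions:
 f(b) = C1*cos(b)


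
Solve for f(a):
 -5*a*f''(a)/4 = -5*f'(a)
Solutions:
 f(a) = C1 + C2*a^5


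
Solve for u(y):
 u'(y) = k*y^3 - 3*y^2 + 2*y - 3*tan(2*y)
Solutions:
 u(y) = C1 + k*y^4/4 - y^3 + y^2 + 3*log(cos(2*y))/2


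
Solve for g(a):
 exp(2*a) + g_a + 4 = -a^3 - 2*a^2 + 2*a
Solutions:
 g(a) = C1 - a^4/4 - 2*a^3/3 + a^2 - 4*a - exp(2*a)/2


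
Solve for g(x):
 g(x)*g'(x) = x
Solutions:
 g(x) = -sqrt(C1 + x^2)
 g(x) = sqrt(C1 + x^2)


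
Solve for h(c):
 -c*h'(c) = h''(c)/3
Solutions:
 h(c) = C1 + C2*erf(sqrt(6)*c/2)


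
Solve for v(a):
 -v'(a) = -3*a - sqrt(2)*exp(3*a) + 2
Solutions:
 v(a) = C1 + 3*a^2/2 - 2*a + sqrt(2)*exp(3*a)/3


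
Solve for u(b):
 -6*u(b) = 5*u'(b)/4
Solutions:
 u(b) = C1*exp(-24*b/5)


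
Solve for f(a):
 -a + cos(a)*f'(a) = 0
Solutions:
 f(a) = C1 + Integral(a/cos(a), a)


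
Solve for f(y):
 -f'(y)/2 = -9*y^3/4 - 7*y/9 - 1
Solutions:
 f(y) = C1 + 9*y^4/8 + 7*y^2/9 + 2*y


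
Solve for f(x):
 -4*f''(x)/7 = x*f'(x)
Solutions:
 f(x) = C1 + C2*erf(sqrt(14)*x/4)


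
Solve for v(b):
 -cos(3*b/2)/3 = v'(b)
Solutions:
 v(b) = C1 - 2*sin(3*b/2)/9


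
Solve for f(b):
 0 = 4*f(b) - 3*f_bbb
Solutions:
 f(b) = C3*exp(6^(2/3)*b/3) + (C1*sin(2^(2/3)*3^(1/6)*b/2) + C2*cos(2^(2/3)*3^(1/6)*b/2))*exp(-6^(2/3)*b/6)


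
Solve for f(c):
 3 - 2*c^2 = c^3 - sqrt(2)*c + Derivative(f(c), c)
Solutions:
 f(c) = C1 - c^4/4 - 2*c^3/3 + sqrt(2)*c^2/2 + 3*c


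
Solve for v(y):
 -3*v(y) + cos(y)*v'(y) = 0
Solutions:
 v(y) = C1*(sin(y) + 1)^(3/2)/(sin(y) - 1)^(3/2)


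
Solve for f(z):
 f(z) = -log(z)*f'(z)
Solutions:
 f(z) = C1*exp(-li(z))


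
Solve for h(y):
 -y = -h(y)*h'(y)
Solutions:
 h(y) = -sqrt(C1 + y^2)
 h(y) = sqrt(C1 + y^2)


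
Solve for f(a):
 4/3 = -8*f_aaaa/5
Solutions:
 f(a) = C1 + C2*a + C3*a^2 + C4*a^3 - 5*a^4/144


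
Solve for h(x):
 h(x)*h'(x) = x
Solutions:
 h(x) = -sqrt(C1 + x^2)
 h(x) = sqrt(C1 + x^2)


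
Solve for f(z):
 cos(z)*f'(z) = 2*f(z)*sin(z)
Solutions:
 f(z) = C1/cos(z)^2


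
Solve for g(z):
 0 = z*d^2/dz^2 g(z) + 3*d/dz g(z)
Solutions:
 g(z) = C1 + C2/z^2


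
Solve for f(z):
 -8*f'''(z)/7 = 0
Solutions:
 f(z) = C1 + C2*z + C3*z^2


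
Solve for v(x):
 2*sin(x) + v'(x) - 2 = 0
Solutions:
 v(x) = C1 + 2*x + 2*cos(x)


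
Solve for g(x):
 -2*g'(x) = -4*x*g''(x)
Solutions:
 g(x) = C1 + C2*x^(3/2)


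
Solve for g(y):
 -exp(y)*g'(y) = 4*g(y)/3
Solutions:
 g(y) = C1*exp(4*exp(-y)/3)


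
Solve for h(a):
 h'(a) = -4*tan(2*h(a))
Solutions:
 h(a) = -asin(C1*exp(-8*a))/2 + pi/2
 h(a) = asin(C1*exp(-8*a))/2


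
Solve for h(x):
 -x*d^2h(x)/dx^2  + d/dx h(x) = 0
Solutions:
 h(x) = C1 + C2*x^2


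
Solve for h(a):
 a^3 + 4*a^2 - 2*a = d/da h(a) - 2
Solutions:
 h(a) = C1 + a^4/4 + 4*a^3/3 - a^2 + 2*a


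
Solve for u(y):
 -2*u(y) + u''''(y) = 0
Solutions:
 u(y) = C1*exp(-2^(1/4)*y) + C2*exp(2^(1/4)*y) + C3*sin(2^(1/4)*y) + C4*cos(2^(1/4)*y)


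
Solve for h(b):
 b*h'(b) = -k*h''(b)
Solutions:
 h(b) = C1 + C2*sqrt(k)*erf(sqrt(2)*b*sqrt(1/k)/2)


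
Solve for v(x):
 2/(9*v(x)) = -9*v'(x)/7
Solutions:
 v(x) = -sqrt(C1 - 28*x)/9
 v(x) = sqrt(C1 - 28*x)/9


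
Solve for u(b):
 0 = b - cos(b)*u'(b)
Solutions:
 u(b) = C1 + Integral(b/cos(b), b)


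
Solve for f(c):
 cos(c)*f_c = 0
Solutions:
 f(c) = C1


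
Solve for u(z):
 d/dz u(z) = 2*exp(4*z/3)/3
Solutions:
 u(z) = C1 + exp(4*z/3)/2


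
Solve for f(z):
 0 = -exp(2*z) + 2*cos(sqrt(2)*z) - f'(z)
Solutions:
 f(z) = C1 - exp(2*z)/2 + sqrt(2)*sin(sqrt(2)*z)


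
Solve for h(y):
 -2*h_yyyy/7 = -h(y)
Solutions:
 h(y) = C1*exp(-2^(3/4)*7^(1/4)*y/2) + C2*exp(2^(3/4)*7^(1/4)*y/2) + C3*sin(2^(3/4)*7^(1/4)*y/2) + C4*cos(2^(3/4)*7^(1/4)*y/2)


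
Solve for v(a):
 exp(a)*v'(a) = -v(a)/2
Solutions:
 v(a) = C1*exp(exp(-a)/2)


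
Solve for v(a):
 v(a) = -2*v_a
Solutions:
 v(a) = C1*exp(-a/2)


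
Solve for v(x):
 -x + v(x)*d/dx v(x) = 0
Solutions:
 v(x) = -sqrt(C1 + x^2)
 v(x) = sqrt(C1 + x^2)


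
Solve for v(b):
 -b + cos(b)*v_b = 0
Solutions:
 v(b) = C1 + Integral(b/cos(b), b)


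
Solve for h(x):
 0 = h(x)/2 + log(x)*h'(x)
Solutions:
 h(x) = C1*exp(-li(x)/2)


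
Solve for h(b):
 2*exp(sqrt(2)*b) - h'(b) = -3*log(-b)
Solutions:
 h(b) = C1 + 3*b*log(-b) - 3*b + sqrt(2)*exp(sqrt(2)*b)


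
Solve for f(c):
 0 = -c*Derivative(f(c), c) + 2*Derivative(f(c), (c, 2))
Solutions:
 f(c) = C1 + C2*erfi(c/2)


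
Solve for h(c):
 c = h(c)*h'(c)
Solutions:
 h(c) = -sqrt(C1 + c^2)
 h(c) = sqrt(C1 + c^2)


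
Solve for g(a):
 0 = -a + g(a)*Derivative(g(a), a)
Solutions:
 g(a) = -sqrt(C1 + a^2)
 g(a) = sqrt(C1 + a^2)


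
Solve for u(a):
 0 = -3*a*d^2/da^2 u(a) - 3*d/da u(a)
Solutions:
 u(a) = C1 + C2*log(a)


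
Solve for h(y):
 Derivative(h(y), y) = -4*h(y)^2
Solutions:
 h(y) = 1/(C1 + 4*y)


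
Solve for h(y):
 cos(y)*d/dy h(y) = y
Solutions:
 h(y) = C1 + Integral(y/cos(y), y)


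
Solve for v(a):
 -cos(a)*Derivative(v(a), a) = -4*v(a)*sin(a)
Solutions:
 v(a) = C1/cos(a)^4


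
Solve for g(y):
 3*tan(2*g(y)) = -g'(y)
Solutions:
 g(y) = -asin(C1*exp(-6*y))/2 + pi/2
 g(y) = asin(C1*exp(-6*y))/2


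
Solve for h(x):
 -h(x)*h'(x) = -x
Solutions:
 h(x) = -sqrt(C1 + x^2)
 h(x) = sqrt(C1 + x^2)


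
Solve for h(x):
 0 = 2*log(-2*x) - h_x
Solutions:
 h(x) = C1 + 2*x*log(-x) + 2*x*(-1 + log(2))


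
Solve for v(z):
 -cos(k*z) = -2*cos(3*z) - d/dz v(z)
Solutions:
 v(z) = C1 - 2*sin(3*z)/3 + sin(k*z)/k


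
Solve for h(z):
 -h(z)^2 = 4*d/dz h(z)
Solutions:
 h(z) = 4/(C1 + z)


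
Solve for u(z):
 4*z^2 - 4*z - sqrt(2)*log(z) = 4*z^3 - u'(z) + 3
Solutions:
 u(z) = C1 + z^4 - 4*z^3/3 + 2*z^2 + sqrt(2)*z*log(z) - sqrt(2)*z + 3*z


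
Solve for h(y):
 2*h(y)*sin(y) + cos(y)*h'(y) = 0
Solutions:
 h(y) = C1*cos(y)^2


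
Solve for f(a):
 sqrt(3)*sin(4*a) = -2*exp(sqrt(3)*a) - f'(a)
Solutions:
 f(a) = C1 - 2*sqrt(3)*exp(sqrt(3)*a)/3 + sqrt(3)*cos(4*a)/4


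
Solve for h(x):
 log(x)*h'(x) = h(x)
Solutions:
 h(x) = C1*exp(li(x))


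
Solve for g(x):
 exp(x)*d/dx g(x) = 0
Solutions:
 g(x) = C1


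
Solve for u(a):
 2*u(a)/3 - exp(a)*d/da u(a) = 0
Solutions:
 u(a) = C1*exp(-2*exp(-a)/3)


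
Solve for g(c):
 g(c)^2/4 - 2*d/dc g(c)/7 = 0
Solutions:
 g(c) = -8/(C1 + 7*c)


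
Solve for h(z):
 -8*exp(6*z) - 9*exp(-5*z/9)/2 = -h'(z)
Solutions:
 h(z) = C1 + 4*exp(6*z)/3 - 81*exp(-5*z/9)/10


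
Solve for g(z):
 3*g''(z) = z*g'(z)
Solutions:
 g(z) = C1 + C2*erfi(sqrt(6)*z/6)


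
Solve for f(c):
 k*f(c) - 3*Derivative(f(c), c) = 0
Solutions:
 f(c) = C1*exp(c*k/3)


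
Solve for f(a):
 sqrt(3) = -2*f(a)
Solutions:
 f(a) = -sqrt(3)/2


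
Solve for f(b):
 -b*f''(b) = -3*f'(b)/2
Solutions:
 f(b) = C1 + C2*b^(5/2)


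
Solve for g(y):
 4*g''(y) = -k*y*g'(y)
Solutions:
 g(y) = Piecewise((-sqrt(2)*sqrt(pi)*C1*erf(sqrt(2)*sqrt(k)*y/4)/sqrt(k) - C2, (k > 0) | (k < 0)), (-C1*y - C2, True))


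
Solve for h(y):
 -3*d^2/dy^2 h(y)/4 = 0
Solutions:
 h(y) = C1 + C2*y


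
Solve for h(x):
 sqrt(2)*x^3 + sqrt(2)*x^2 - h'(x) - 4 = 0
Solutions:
 h(x) = C1 + sqrt(2)*x^4/4 + sqrt(2)*x^3/3 - 4*x


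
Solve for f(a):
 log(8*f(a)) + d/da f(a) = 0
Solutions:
 Integral(1/(log(_y) + 3*log(2)), (_y, f(a))) = C1 - a


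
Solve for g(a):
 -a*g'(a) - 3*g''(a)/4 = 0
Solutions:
 g(a) = C1 + C2*erf(sqrt(6)*a/3)


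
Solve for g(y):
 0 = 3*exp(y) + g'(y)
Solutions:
 g(y) = C1 - 3*exp(y)


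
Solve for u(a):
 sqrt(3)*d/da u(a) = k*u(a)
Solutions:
 u(a) = C1*exp(sqrt(3)*a*k/3)


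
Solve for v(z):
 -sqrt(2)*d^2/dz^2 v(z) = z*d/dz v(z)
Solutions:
 v(z) = C1 + C2*erf(2^(1/4)*z/2)


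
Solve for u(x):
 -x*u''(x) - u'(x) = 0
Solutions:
 u(x) = C1 + C2*log(x)


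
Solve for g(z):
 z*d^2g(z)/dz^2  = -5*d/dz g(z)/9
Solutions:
 g(z) = C1 + C2*z^(4/9)


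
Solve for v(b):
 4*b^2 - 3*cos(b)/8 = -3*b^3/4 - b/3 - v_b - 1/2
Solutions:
 v(b) = C1 - 3*b^4/16 - 4*b^3/3 - b^2/6 - b/2 + 3*sin(b)/8


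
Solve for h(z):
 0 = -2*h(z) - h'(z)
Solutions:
 h(z) = C1*exp(-2*z)


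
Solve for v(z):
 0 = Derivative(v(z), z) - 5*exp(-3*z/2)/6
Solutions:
 v(z) = C1 - 5*exp(-3*z/2)/9


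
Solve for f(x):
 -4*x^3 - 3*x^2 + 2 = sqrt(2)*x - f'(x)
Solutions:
 f(x) = C1 + x^4 + x^3 + sqrt(2)*x^2/2 - 2*x


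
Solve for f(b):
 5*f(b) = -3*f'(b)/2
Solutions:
 f(b) = C1*exp(-10*b/3)


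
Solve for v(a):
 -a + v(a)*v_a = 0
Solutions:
 v(a) = -sqrt(C1 + a^2)
 v(a) = sqrt(C1 + a^2)


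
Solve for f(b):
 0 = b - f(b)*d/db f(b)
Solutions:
 f(b) = -sqrt(C1 + b^2)
 f(b) = sqrt(C1 + b^2)


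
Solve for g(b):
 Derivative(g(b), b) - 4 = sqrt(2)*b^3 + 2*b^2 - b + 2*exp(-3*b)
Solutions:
 g(b) = C1 + sqrt(2)*b^4/4 + 2*b^3/3 - b^2/2 + 4*b - 2*exp(-3*b)/3


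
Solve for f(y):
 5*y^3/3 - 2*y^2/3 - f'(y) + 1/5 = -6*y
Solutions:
 f(y) = C1 + 5*y^4/12 - 2*y^3/9 + 3*y^2 + y/5


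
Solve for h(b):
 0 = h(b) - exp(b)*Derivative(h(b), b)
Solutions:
 h(b) = C1*exp(-exp(-b))


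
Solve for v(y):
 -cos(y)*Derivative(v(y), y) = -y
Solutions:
 v(y) = C1 + Integral(y/cos(y), y)


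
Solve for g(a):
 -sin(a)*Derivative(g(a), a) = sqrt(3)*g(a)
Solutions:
 g(a) = C1*(cos(a) + 1)^(sqrt(3)/2)/(cos(a) - 1)^(sqrt(3)/2)


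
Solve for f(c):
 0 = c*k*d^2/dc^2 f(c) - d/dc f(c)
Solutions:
 f(c) = C1 + c^(((re(k) + 1)*re(k) + im(k)^2)/(re(k)^2 + im(k)^2))*(C2*sin(log(c)*Abs(im(k))/(re(k)^2 + im(k)^2)) + C3*cos(log(c)*im(k)/(re(k)^2 + im(k)^2)))


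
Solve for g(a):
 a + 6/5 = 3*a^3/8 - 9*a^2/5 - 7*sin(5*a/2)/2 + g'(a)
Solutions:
 g(a) = C1 - 3*a^4/32 + 3*a^3/5 + a^2/2 + 6*a/5 - 7*cos(5*a/2)/5


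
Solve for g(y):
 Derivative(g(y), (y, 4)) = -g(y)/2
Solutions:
 g(y) = (C1*sin(2^(1/4)*y/2) + C2*cos(2^(1/4)*y/2))*exp(-2^(1/4)*y/2) + (C3*sin(2^(1/4)*y/2) + C4*cos(2^(1/4)*y/2))*exp(2^(1/4)*y/2)


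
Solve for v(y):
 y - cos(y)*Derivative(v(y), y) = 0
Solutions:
 v(y) = C1 + Integral(y/cos(y), y)


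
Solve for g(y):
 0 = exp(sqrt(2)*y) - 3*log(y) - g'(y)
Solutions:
 g(y) = C1 - 3*y*log(y) + 3*y + sqrt(2)*exp(sqrt(2)*y)/2


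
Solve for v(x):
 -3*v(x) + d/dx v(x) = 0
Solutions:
 v(x) = C1*exp(3*x)


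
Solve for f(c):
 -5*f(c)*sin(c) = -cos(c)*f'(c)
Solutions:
 f(c) = C1/cos(c)^5


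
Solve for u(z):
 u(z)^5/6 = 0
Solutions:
 u(z) = 0


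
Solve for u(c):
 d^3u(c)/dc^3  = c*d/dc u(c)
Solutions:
 u(c) = C1 + Integral(C2*airyai(c) + C3*airybi(c), c)


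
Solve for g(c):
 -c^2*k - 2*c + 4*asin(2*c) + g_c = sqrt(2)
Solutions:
 g(c) = C1 + c^3*k/3 + c^2 - 4*c*asin(2*c) + sqrt(2)*c - 2*sqrt(1 - 4*c^2)


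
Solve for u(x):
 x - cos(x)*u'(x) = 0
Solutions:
 u(x) = C1 + Integral(x/cos(x), x)


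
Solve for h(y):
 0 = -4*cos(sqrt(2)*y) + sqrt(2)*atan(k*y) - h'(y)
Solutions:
 h(y) = C1 + sqrt(2)*Piecewise((y*atan(k*y) - log(k^2*y^2 + 1)/(2*k), Ne(k, 0)), (0, True)) - 2*sqrt(2)*sin(sqrt(2)*y)


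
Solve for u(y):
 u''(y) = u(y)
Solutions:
 u(y) = C1*exp(-y) + C2*exp(y)


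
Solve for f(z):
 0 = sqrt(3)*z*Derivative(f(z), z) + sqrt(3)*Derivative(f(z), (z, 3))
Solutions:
 f(z) = C1 + Integral(C2*airyai(-z) + C3*airybi(-z), z)


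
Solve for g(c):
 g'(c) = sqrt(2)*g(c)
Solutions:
 g(c) = C1*exp(sqrt(2)*c)


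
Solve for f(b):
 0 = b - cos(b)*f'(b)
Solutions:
 f(b) = C1 + Integral(b/cos(b), b)


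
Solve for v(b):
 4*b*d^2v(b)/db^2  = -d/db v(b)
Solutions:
 v(b) = C1 + C2*b^(3/4)


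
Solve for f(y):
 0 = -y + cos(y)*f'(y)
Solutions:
 f(y) = C1 + Integral(y/cos(y), y)


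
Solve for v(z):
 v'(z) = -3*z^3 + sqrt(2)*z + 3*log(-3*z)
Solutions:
 v(z) = C1 - 3*z^4/4 + sqrt(2)*z^2/2 + 3*z*log(-z) + 3*z*(-1 + log(3))


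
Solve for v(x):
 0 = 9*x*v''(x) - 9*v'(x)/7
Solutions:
 v(x) = C1 + C2*x^(8/7)


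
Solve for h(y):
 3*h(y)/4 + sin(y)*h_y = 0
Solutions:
 h(y) = C1*(cos(y) + 1)^(3/8)/(cos(y) - 1)^(3/8)


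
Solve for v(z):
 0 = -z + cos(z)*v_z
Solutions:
 v(z) = C1 + Integral(z/cos(z), z)


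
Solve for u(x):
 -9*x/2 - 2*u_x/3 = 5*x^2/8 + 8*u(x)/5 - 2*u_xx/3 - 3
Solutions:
 u(x) = C1*exp(x*(5 - sqrt(265))/10) + C2*exp(x*(5 + sqrt(265))/10) - 25*x^2/64 - 955*x/384 + 11915/4608


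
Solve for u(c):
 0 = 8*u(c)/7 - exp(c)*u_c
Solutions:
 u(c) = C1*exp(-8*exp(-c)/7)


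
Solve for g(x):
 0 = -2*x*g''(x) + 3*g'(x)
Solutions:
 g(x) = C1 + C2*x^(5/2)


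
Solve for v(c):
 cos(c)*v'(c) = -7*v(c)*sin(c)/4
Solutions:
 v(c) = C1*cos(c)^(7/4)


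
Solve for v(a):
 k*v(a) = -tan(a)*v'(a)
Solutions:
 v(a) = C1*exp(-k*log(sin(a)))


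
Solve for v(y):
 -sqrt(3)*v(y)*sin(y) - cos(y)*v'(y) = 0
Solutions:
 v(y) = C1*cos(y)^(sqrt(3))


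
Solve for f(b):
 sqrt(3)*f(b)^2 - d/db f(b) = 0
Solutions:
 f(b) = -1/(C1 + sqrt(3)*b)


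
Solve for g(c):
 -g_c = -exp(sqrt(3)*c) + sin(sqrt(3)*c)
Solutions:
 g(c) = C1 + sqrt(3)*exp(sqrt(3)*c)/3 + sqrt(3)*cos(sqrt(3)*c)/3


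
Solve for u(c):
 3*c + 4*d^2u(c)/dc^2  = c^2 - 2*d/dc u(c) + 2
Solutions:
 u(c) = C1 + C2*exp(-c/2) + c^3/6 - 7*c^2/4 + 8*c


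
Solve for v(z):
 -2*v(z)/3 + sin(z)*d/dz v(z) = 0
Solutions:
 v(z) = C1*(cos(z) - 1)^(1/3)/(cos(z) + 1)^(1/3)


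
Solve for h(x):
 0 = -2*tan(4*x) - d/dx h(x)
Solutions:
 h(x) = C1 + log(cos(4*x))/2


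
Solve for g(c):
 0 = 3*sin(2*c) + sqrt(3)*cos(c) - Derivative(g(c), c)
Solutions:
 g(c) = C1 + 3*sin(c)^2 + sqrt(3)*sin(c)


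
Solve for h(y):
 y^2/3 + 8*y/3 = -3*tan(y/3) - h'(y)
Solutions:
 h(y) = C1 - y^3/9 - 4*y^2/3 + 9*log(cos(y/3))


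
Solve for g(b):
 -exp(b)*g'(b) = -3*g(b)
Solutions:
 g(b) = C1*exp(-3*exp(-b))


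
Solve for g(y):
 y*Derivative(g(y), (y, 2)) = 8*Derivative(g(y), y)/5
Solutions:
 g(y) = C1 + C2*y^(13/5)


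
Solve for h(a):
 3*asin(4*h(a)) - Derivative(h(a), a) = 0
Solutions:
 Integral(1/asin(4*_y), (_y, h(a))) = C1 + 3*a


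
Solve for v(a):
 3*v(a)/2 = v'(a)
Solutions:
 v(a) = C1*exp(3*a/2)


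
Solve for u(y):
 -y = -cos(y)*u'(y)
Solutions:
 u(y) = C1 + Integral(y/cos(y), y)


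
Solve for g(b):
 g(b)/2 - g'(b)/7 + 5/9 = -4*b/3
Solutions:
 g(b) = C1*exp(7*b/2) - 8*b/3 - 118/63


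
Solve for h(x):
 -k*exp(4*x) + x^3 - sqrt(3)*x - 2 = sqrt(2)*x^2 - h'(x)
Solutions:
 h(x) = C1 + k*exp(4*x)/4 - x^4/4 + sqrt(2)*x^3/3 + sqrt(3)*x^2/2 + 2*x


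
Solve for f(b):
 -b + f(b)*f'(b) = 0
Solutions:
 f(b) = -sqrt(C1 + b^2)
 f(b) = sqrt(C1 + b^2)


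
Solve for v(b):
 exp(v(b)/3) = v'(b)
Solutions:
 v(b) = 3*log(-1/(C1 + b)) + 3*log(3)


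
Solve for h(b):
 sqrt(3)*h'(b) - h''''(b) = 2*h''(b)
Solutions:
 h(b) = C1 + C2*exp(-2^(1/3)*sqrt(3)*b*(-4/(9 + sqrt(113))^(1/3) + 2^(1/3)*(9 + sqrt(113))^(1/3))/12)*sin(2^(1/3)*b*((9 + sqrt(113))^(-1/3) + 2^(1/3)*(9 + sqrt(113))^(1/3)/4)) + C3*exp(-2^(1/3)*sqrt(3)*b*(-4/(9 + sqrt(113))^(1/3) + 2^(1/3)*(9 + sqrt(113))^(1/3))/12)*cos(2^(1/3)*b*((9 + sqrt(113))^(-1/3) + 2^(1/3)*(9 + sqrt(113))^(1/3)/4)) + C4*exp(2^(1/3)*sqrt(3)*b*(-4/(9 + sqrt(113))^(1/3) + 2^(1/3)*(9 + sqrt(113))^(1/3))/6)


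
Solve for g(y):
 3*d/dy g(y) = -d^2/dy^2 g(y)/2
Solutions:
 g(y) = C1 + C2*exp(-6*y)


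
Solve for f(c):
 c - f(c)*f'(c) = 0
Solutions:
 f(c) = -sqrt(C1 + c^2)
 f(c) = sqrt(C1 + c^2)


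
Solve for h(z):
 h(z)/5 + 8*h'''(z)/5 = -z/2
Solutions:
 h(z) = C3*exp(-z/2) - 5*z/2 + (C1*sin(sqrt(3)*z/4) + C2*cos(sqrt(3)*z/4))*exp(z/4)


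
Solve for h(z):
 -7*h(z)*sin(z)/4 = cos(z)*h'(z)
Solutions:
 h(z) = C1*cos(z)^(7/4)


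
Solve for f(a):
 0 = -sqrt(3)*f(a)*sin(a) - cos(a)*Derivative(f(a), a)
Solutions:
 f(a) = C1*cos(a)^(sqrt(3))


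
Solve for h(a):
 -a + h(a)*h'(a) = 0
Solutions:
 h(a) = -sqrt(C1 + a^2)
 h(a) = sqrt(C1 + a^2)


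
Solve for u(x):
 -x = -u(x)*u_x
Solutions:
 u(x) = -sqrt(C1 + x^2)
 u(x) = sqrt(C1 + x^2)


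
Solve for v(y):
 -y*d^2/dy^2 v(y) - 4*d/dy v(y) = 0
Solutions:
 v(y) = C1 + C2/y^3


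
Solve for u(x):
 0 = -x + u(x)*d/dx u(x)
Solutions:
 u(x) = -sqrt(C1 + x^2)
 u(x) = sqrt(C1 + x^2)


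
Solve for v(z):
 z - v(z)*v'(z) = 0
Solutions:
 v(z) = -sqrt(C1 + z^2)
 v(z) = sqrt(C1 + z^2)


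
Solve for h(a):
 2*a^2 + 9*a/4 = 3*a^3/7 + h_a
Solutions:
 h(a) = C1 - 3*a^4/28 + 2*a^3/3 + 9*a^2/8


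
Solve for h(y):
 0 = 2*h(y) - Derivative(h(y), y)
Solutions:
 h(y) = C1*exp(2*y)


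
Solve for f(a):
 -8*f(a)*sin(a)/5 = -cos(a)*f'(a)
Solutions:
 f(a) = C1/cos(a)^(8/5)


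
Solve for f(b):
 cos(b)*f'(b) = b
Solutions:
 f(b) = C1 + Integral(b/cos(b), b)


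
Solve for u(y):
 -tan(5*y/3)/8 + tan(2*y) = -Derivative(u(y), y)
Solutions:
 u(y) = C1 - 3*log(cos(5*y/3))/40 + log(cos(2*y))/2


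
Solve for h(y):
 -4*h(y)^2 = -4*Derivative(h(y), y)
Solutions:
 h(y) = -1/(C1 + y)


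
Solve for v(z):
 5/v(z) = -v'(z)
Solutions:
 v(z) = -sqrt(C1 - 10*z)
 v(z) = sqrt(C1 - 10*z)


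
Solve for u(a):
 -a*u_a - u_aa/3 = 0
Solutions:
 u(a) = C1 + C2*erf(sqrt(6)*a/2)


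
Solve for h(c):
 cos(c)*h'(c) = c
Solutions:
 h(c) = C1 + Integral(c/cos(c), c)


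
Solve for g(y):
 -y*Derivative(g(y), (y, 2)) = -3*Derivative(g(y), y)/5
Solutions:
 g(y) = C1 + C2*y^(8/5)


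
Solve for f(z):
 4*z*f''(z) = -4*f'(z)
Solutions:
 f(z) = C1 + C2*log(z)


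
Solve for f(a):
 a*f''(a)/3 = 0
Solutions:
 f(a) = C1 + C2*a


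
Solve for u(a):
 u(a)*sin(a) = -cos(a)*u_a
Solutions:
 u(a) = C1*cos(a)


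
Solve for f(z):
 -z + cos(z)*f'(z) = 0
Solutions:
 f(z) = C1 + Integral(z/cos(z), z)


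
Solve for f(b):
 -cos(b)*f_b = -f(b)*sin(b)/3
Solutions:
 f(b) = C1/cos(b)^(1/3)


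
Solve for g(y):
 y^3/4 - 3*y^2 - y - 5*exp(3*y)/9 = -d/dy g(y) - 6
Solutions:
 g(y) = C1 - y^4/16 + y^3 + y^2/2 - 6*y + 5*exp(3*y)/27


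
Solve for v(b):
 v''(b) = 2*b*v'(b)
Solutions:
 v(b) = C1 + C2*erfi(b)


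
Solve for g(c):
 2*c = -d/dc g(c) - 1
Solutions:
 g(c) = C1 - c^2 - c


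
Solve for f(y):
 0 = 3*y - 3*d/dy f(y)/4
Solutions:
 f(y) = C1 + 2*y^2


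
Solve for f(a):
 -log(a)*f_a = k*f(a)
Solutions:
 f(a) = C1*exp(-k*li(a))


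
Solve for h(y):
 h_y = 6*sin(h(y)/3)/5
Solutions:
 -6*y/5 + 3*log(cos(h(y)/3) - 1)/2 - 3*log(cos(h(y)/3) + 1)/2 = C1


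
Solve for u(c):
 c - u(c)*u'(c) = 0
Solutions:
 u(c) = -sqrt(C1 + c^2)
 u(c) = sqrt(C1 + c^2)


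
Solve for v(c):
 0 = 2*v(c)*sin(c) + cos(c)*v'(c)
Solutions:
 v(c) = C1*cos(c)^2


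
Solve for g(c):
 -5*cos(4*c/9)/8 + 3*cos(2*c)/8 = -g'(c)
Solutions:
 g(c) = C1 + 45*sin(4*c/9)/32 - 3*sin(2*c)/16


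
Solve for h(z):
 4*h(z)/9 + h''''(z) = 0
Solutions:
 h(z) = (C1*sin(sqrt(3)*z/3) + C2*cos(sqrt(3)*z/3))*exp(-sqrt(3)*z/3) + (C3*sin(sqrt(3)*z/3) + C4*cos(sqrt(3)*z/3))*exp(sqrt(3)*z/3)


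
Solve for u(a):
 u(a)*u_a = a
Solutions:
 u(a) = -sqrt(C1 + a^2)
 u(a) = sqrt(C1 + a^2)


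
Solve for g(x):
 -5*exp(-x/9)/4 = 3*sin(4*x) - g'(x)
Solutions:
 g(x) = C1 - 3*cos(4*x)/4 - 45*exp(-x/9)/4


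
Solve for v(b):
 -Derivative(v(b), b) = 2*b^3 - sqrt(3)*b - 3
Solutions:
 v(b) = C1 - b^4/2 + sqrt(3)*b^2/2 + 3*b


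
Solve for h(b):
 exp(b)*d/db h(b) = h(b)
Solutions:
 h(b) = C1*exp(-exp(-b))


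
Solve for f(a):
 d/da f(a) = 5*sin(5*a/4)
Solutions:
 f(a) = C1 - 4*cos(5*a/4)


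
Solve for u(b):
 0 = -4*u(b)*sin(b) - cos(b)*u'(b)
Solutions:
 u(b) = C1*cos(b)^4


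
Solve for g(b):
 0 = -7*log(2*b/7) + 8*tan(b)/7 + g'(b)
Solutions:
 g(b) = C1 + 7*b*log(b) - 7*b*log(7) - 7*b + 7*b*log(2) + 8*log(cos(b))/7


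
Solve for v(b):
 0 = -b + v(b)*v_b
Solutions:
 v(b) = -sqrt(C1 + b^2)
 v(b) = sqrt(C1 + b^2)


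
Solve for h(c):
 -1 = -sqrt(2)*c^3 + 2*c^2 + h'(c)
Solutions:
 h(c) = C1 + sqrt(2)*c^4/4 - 2*c^3/3 - c


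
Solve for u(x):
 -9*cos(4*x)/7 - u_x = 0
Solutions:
 u(x) = C1 - 9*sin(4*x)/28


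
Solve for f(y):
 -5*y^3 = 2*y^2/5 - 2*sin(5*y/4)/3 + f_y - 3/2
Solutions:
 f(y) = C1 - 5*y^4/4 - 2*y^3/15 + 3*y/2 - 8*cos(5*y/4)/15


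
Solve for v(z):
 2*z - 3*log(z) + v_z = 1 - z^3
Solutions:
 v(z) = C1 - z^4/4 - z^2 + 3*z*log(z) - 2*z


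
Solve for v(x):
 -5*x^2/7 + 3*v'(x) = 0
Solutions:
 v(x) = C1 + 5*x^3/63


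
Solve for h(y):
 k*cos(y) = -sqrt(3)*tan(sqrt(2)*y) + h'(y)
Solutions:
 h(y) = C1 + k*sin(y) - sqrt(6)*log(cos(sqrt(2)*y))/2


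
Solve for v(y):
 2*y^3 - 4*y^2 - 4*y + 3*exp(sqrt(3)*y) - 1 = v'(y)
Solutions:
 v(y) = C1 + y^4/2 - 4*y^3/3 - 2*y^2 - y + sqrt(3)*exp(sqrt(3)*y)


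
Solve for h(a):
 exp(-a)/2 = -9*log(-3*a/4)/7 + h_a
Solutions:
 h(a) = C1 + 9*a*log(-a)/7 + 9*a*(-2*log(2) - 1 + log(3))/7 - exp(-a)/2


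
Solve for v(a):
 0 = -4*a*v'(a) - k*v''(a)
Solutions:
 v(a) = C1 + C2*sqrt(k)*erf(sqrt(2)*a*sqrt(1/k))


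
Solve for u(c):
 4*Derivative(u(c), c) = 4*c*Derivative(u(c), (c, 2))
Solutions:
 u(c) = C1 + C2*c^2


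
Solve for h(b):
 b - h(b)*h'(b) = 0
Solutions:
 h(b) = -sqrt(C1 + b^2)
 h(b) = sqrt(C1 + b^2)


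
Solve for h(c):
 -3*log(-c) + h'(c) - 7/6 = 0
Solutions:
 h(c) = C1 + 3*c*log(-c) - 11*c/6


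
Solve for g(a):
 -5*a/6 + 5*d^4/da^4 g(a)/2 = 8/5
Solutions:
 g(a) = C1 + C2*a + C3*a^2 + C4*a^3 + a^5/360 + 2*a^4/75


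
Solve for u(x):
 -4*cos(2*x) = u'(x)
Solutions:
 u(x) = C1 - 2*sin(2*x)


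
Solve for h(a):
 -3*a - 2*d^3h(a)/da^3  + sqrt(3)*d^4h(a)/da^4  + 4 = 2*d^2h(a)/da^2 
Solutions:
 h(a) = C1 + C2*a + C3*exp(sqrt(3)*a*(1 - sqrt(1 + 2*sqrt(3)))/3) + C4*exp(sqrt(3)*a*(1 + sqrt(1 + 2*sqrt(3)))/3) - a^3/4 + 7*a^2/4


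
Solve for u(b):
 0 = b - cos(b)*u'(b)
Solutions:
 u(b) = C1 + Integral(b/cos(b), b)


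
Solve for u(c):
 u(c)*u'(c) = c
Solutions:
 u(c) = -sqrt(C1 + c^2)
 u(c) = sqrt(C1 + c^2)


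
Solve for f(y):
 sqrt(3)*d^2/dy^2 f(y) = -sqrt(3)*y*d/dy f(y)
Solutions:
 f(y) = C1 + C2*erf(sqrt(2)*y/2)


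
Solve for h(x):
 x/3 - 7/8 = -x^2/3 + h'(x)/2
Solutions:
 h(x) = C1 + 2*x^3/9 + x^2/3 - 7*x/4


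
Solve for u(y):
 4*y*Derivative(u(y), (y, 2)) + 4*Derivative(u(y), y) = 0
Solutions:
 u(y) = C1 + C2*log(y)


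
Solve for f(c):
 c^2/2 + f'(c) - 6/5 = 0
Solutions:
 f(c) = C1 - c^3/6 + 6*c/5


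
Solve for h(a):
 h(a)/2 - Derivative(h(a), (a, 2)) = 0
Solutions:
 h(a) = C1*exp(-sqrt(2)*a/2) + C2*exp(sqrt(2)*a/2)


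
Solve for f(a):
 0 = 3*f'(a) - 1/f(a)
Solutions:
 f(a) = -sqrt(C1 + 6*a)/3
 f(a) = sqrt(C1 + 6*a)/3


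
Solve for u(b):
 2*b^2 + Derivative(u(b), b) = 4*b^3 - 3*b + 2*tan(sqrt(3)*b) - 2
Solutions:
 u(b) = C1 + b^4 - 2*b^3/3 - 3*b^2/2 - 2*b - 2*sqrt(3)*log(cos(sqrt(3)*b))/3


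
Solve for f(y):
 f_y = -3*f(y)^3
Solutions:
 f(y) = -sqrt(2)*sqrt(-1/(C1 - 3*y))/2
 f(y) = sqrt(2)*sqrt(-1/(C1 - 3*y))/2


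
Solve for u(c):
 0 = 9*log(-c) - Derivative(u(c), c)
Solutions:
 u(c) = C1 + 9*c*log(-c) - 9*c


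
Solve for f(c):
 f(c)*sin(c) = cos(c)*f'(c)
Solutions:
 f(c) = C1/cos(c)


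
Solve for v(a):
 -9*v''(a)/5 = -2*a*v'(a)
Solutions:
 v(a) = C1 + C2*erfi(sqrt(5)*a/3)


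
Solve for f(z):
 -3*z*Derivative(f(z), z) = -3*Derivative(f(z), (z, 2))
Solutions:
 f(z) = C1 + C2*erfi(sqrt(2)*z/2)


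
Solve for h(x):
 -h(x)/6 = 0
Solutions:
 h(x) = 0


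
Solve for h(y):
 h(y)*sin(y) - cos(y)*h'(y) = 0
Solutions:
 h(y) = C1/cos(y)


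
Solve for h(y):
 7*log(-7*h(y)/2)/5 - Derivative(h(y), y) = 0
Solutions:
 -5*Integral(1/(log(-_y) - log(2) + log(7)), (_y, h(y)))/7 = C1 - y


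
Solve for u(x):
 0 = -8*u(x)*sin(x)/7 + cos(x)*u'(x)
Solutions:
 u(x) = C1/cos(x)^(8/7)


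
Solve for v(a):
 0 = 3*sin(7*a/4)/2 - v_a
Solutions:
 v(a) = C1 - 6*cos(7*a/4)/7


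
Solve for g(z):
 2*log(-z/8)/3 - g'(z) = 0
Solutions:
 g(z) = C1 + 2*z*log(-z)/3 + z*(-2*log(2) - 2/3)


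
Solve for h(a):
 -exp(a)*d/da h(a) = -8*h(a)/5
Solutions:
 h(a) = C1*exp(-8*exp(-a)/5)


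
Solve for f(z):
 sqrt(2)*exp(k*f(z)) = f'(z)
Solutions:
 f(z) = Piecewise((log(-1/(C1*k + sqrt(2)*k*z))/k, Ne(k, 0)), (nan, True))
 f(z) = Piecewise((C1 + sqrt(2)*z, Eq(k, 0)), (nan, True))


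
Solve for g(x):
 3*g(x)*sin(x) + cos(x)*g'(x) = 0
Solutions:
 g(x) = C1*cos(x)^3


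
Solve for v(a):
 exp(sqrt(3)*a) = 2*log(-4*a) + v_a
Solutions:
 v(a) = C1 - 2*a*log(-a) + 2*a*(1 - 2*log(2)) + sqrt(3)*exp(sqrt(3)*a)/3


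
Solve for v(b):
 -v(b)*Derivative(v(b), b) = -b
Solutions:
 v(b) = -sqrt(C1 + b^2)
 v(b) = sqrt(C1 + b^2)


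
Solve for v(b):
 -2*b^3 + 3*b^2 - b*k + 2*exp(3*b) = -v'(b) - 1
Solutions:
 v(b) = C1 + b^4/2 - b^3 + b^2*k/2 - b - 2*exp(3*b)/3


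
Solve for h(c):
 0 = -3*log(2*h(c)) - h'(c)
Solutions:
 Integral(1/(log(_y) + log(2)), (_y, h(c)))/3 = C1 - c


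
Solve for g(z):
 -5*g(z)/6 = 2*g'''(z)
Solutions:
 g(z) = C3*exp(z*(-90^(1/3) + 3*10^(1/3)*3^(2/3))/24)*sin(10^(1/3)*3^(1/6)*z/4) + C4*exp(z*(-90^(1/3) + 3*10^(1/3)*3^(2/3))/24)*cos(10^(1/3)*3^(1/6)*z/4) + C5*exp(-z*(90^(1/3) + 3*10^(1/3)*3^(2/3))/24) + (C1*sin(10^(1/3)*3^(1/6)*z/4) + C2*cos(10^(1/3)*3^(1/6)*z/4))*exp(90^(1/3)*z/12)


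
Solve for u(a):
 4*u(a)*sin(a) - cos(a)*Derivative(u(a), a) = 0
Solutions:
 u(a) = C1/cos(a)^4


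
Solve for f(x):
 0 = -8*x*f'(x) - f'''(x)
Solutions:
 f(x) = C1 + Integral(C2*airyai(-2*x) + C3*airybi(-2*x), x)


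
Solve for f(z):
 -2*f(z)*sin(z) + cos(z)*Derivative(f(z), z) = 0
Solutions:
 f(z) = C1/cos(z)^2


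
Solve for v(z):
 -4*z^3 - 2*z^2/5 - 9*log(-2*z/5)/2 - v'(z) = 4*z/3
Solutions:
 v(z) = C1 - z^4 - 2*z^3/15 - 2*z^2/3 - 9*z*log(-z)/2 + z*(-5*log(2) + log(10)/2 + 9/2 + 4*log(5))


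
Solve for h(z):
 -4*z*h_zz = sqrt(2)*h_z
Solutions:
 h(z) = C1 + C2*z^(1 - sqrt(2)/4)


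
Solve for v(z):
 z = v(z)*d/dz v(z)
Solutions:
 v(z) = -sqrt(C1 + z^2)
 v(z) = sqrt(C1 + z^2)


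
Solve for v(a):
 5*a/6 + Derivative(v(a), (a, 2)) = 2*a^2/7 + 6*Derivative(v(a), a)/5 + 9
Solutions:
 v(a) = C1 + C2*exp(6*a/5) - 5*a^3/63 + 25*a^2/168 - 3655*a/504


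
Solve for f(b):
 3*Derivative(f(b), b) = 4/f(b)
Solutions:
 f(b) = -sqrt(C1 + 24*b)/3
 f(b) = sqrt(C1 + 24*b)/3


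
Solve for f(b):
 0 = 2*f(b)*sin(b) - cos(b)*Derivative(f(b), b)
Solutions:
 f(b) = C1/cos(b)^2


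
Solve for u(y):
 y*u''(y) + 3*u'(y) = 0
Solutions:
 u(y) = C1 + C2/y^2


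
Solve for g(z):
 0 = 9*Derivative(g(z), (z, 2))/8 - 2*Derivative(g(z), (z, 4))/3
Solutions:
 g(z) = C1 + C2*z + C3*exp(-3*sqrt(3)*z/4) + C4*exp(3*sqrt(3)*z/4)


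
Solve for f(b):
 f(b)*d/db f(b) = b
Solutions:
 f(b) = -sqrt(C1 + b^2)
 f(b) = sqrt(C1 + b^2)


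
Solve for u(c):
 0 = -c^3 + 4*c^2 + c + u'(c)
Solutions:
 u(c) = C1 + c^4/4 - 4*c^3/3 - c^2/2


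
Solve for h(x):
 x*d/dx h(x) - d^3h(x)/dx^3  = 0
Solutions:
 h(x) = C1 + Integral(C2*airyai(x) + C3*airybi(x), x)


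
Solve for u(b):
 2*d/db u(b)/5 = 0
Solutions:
 u(b) = C1


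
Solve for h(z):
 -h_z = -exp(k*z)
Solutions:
 h(z) = C1 + exp(k*z)/k


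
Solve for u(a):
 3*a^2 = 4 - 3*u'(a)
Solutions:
 u(a) = C1 - a^3/3 + 4*a/3


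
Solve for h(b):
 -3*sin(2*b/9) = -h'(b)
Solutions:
 h(b) = C1 - 27*cos(2*b/9)/2


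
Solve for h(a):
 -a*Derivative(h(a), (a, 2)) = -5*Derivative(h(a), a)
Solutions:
 h(a) = C1 + C2*a^6


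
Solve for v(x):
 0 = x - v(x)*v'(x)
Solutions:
 v(x) = -sqrt(C1 + x^2)
 v(x) = sqrt(C1 + x^2)


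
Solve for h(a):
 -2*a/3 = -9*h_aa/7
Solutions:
 h(a) = C1 + C2*a + 7*a^3/81


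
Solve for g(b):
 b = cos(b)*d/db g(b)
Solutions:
 g(b) = C1 + Integral(b/cos(b), b)


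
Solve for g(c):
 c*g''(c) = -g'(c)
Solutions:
 g(c) = C1 + C2*log(c)


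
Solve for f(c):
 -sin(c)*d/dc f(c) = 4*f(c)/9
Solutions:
 f(c) = C1*(cos(c) + 1)^(2/9)/(cos(c) - 1)^(2/9)


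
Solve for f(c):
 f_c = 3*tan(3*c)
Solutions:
 f(c) = C1 - log(cos(3*c))


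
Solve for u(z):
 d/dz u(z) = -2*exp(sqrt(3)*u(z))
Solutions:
 u(z) = sqrt(3)*(2*log(1/(C1 + 2*z)) - log(3))/6


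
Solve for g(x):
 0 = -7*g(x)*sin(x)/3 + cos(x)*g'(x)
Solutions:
 g(x) = C1/cos(x)^(7/3)


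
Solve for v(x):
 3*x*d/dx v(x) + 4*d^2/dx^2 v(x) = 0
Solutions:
 v(x) = C1 + C2*erf(sqrt(6)*x/4)


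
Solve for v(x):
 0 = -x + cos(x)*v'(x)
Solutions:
 v(x) = C1 + Integral(x/cos(x), x)


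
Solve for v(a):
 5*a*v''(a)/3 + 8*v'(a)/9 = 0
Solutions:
 v(a) = C1 + C2*a^(7/15)


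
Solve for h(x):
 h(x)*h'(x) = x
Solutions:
 h(x) = -sqrt(C1 + x^2)
 h(x) = sqrt(C1 + x^2)


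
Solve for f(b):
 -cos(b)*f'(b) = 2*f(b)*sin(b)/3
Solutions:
 f(b) = C1*cos(b)^(2/3)


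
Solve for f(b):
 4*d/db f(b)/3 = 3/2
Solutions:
 f(b) = C1 + 9*b/8


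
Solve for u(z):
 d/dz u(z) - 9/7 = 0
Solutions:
 u(z) = C1 + 9*z/7


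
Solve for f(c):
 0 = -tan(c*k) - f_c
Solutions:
 f(c) = C1 - Piecewise((-log(cos(c*k))/k, Ne(k, 0)), (0, True))


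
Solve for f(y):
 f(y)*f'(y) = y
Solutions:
 f(y) = -sqrt(C1 + y^2)
 f(y) = sqrt(C1 + y^2)


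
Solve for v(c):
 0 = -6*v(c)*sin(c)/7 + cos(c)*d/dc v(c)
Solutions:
 v(c) = C1/cos(c)^(6/7)


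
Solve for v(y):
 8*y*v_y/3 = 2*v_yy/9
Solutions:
 v(y) = C1 + C2*erfi(sqrt(6)*y)


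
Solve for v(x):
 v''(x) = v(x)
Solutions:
 v(x) = C1*exp(-x) + C2*exp(x)


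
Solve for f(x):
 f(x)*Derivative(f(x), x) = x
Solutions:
 f(x) = -sqrt(C1 + x^2)
 f(x) = sqrt(C1 + x^2)


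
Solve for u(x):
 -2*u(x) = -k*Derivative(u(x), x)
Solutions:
 u(x) = C1*exp(2*x/k)


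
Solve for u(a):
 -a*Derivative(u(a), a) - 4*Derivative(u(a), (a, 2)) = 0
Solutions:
 u(a) = C1 + C2*erf(sqrt(2)*a/4)


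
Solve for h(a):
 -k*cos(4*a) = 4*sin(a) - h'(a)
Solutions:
 h(a) = C1 + k*sin(4*a)/4 - 4*cos(a)


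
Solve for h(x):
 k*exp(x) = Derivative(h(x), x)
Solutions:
 h(x) = C1 + k*exp(x)


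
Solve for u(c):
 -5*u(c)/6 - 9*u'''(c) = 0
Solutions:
 u(c) = C3*exp(-2^(2/3)*5^(1/3)*c/6) + (C1*sin(2^(2/3)*sqrt(3)*5^(1/3)*c/12) + C2*cos(2^(2/3)*sqrt(3)*5^(1/3)*c/12))*exp(2^(2/3)*5^(1/3)*c/12)


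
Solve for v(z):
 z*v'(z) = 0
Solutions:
 v(z) = C1


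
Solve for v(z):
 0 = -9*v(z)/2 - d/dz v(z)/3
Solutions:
 v(z) = C1*exp(-27*z/2)


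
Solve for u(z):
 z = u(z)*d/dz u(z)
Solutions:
 u(z) = -sqrt(C1 + z^2)
 u(z) = sqrt(C1 + z^2)


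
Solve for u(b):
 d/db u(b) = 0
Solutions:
 u(b) = C1


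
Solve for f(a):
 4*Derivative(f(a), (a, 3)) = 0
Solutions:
 f(a) = C1 + C2*a + C3*a^2


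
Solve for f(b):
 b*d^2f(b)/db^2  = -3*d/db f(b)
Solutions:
 f(b) = C1 + C2/b^2


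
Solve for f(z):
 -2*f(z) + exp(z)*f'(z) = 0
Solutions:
 f(z) = C1*exp(-2*exp(-z))


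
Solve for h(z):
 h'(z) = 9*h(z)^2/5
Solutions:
 h(z) = -5/(C1 + 9*z)


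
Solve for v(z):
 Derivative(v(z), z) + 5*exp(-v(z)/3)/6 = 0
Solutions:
 v(z) = 3*log(C1 - 5*z/18)


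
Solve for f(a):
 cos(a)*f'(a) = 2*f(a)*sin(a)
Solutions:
 f(a) = C1/cos(a)^2


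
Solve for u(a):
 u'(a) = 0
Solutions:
 u(a) = C1


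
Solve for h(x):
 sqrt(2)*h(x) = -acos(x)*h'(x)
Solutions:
 h(x) = C1*exp(-sqrt(2)*Integral(1/acos(x), x))


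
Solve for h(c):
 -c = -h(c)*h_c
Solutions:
 h(c) = -sqrt(C1 + c^2)
 h(c) = sqrt(C1 + c^2)


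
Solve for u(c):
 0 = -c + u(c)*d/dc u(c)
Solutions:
 u(c) = -sqrt(C1 + c^2)
 u(c) = sqrt(C1 + c^2)


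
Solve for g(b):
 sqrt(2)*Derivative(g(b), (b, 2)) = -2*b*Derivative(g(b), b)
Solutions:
 g(b) = C1 + C2*erf(2^(3/4)*b/2)


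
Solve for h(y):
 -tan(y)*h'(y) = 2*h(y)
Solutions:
 h(y) = C1/sin(y)^2


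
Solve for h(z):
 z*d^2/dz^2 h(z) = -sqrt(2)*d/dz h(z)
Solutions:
 h(z) = C1 + C2*z^(1 - sqrt(2))


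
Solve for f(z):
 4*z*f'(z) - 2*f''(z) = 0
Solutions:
 f(z) = C1 + C2*erfi(z)


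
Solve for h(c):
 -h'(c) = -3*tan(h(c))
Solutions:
 h(c) = pi - asin(C1*exp(3*c))
 h(c) = asin(C1*exp(3*c))


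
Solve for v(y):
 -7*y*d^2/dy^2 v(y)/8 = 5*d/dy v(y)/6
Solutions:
 v(y) = C1 + C2*y^(1/21)


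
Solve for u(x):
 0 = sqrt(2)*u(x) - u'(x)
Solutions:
 u(x) = C1*exp(sqrt(2)*x)


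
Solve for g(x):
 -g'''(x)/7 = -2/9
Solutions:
 g(x) = C1 + C2*x + C3*x^2 + 7*x^3/27


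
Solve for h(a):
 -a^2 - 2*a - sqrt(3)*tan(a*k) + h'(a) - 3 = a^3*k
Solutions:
 h(a) = C1 + a^4*k/4 + a^3/3 + a^2 + 3*a + sqrt(3)*Piecewise((-log(cos(a*k))/k, Ne(k, 0)), (0, True))


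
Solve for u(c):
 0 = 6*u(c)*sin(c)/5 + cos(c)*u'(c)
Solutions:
 u(c) = C1*cos(c)^(6/5)


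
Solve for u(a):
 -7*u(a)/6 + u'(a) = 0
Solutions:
 u(a) = C1*exp(7*a/6)


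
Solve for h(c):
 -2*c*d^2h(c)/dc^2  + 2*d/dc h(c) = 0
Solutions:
 h(c) = C1 + C2*c^2


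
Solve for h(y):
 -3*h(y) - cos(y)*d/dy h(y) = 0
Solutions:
 h(y) = C1*(sin(y) - 1)^(3/2)/(sin(y) + 1)^(3/2)


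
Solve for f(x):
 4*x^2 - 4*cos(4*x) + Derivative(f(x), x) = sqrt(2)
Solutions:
 f(x) = C1 - 4*x^3/3 + sqrt(2)*x + sin(4*x)


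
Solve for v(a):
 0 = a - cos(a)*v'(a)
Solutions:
 v(a) = C1 + Integral(a/cos(a), a)


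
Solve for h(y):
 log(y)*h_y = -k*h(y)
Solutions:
 h(y) = C1*exp(-k*li(y))


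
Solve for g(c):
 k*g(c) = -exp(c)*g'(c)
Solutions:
 g(c) = C1*exp(k*exp(-c))


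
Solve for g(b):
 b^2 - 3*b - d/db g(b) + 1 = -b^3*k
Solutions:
 g(b) = C1 + b^4*k/4 + b^3/3 - 3*b^2/2 + b


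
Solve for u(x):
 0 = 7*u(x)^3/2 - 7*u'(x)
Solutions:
 u(x) = -sqrt(-1/(C1 + x))
 u(x) = sqrt(-1/(C1 + x))


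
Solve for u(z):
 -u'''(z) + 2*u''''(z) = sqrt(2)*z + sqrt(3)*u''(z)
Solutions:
 u(z) = C1 + C2*z + C3*exp(z*(1 - sqrt(1 + 8*sqrt(3)))/4) + C4*exp(z*(1 + sqrt(1 + 8*sqrt(3)))/4) - sqrt(6)*z^3/18 + sqrt(2)*z^2/6


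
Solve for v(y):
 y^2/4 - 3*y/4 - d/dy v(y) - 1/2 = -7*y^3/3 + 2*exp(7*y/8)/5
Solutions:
 v(y) = C1 + 7*y^4/12 + y^3/12 - 3*y^2/8 - y/2 - 16*exp(7*y/8)/35


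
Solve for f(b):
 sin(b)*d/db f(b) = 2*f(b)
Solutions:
 f(b) = C1*(cos(b) - 1)/(cos(b) + 1)


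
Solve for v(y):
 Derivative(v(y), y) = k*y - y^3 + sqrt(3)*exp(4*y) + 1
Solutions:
 v(y) = C1 + k*y^2/2 - y^4/4 + y + sqrt(3)*exp(4*y)/4


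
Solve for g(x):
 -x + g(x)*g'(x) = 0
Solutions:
 g(x) = -sqrt(C1 + x^2)
 g(x) = sqrt(C1 + x^2)


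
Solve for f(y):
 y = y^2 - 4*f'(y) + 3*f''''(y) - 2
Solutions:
 f(y) = C1 + C4*exp(6^(2/3)*y/3) + y^3/12 - y^2/8 - y/2 + (C2*sin(2^(2/3)*3^(1/6)*y/2) + C3*cos(2^(2/3)*3^(1/6)*y/2))*exp(-6^(2/3)*y/6)


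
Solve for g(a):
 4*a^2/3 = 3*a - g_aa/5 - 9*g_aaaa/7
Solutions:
 g(a) = C1 + C2*a + C3*sin(sqrt(35)*a/15) + C4*cos(sqrt(35)*a/15) - 5*a^4/9 + 5*a^3/2 + 300*a^2/7


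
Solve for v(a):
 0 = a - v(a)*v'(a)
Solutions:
 v(a) = -sqrt(C1 + a^2)
 v(a) = sqrt(C1 + a^2)


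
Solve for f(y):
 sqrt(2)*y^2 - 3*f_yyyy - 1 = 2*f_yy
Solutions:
 f(y) = C1 + C2*y + C3*sin(sqrt(6)*y/3) + C4*cos(sqrt(6)*y/3) + sqrt(2)*y^4/24 + y^2*(-3*sqrt(2) - 1)/4


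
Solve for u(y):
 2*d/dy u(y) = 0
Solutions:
 u(y) = C1


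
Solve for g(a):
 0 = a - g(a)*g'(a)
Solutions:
 g(a) = -sqrt(C1 + a^2)
 g(a) = sqrt(C1 + a^2)


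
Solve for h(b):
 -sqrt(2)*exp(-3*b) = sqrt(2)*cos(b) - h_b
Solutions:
 h(b) = C1 + sqrt(2)*sin(b) - sqrt(2)*exp(-3*b)/3


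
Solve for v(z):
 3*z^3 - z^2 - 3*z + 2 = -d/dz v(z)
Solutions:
 v(z) = C1 - 3*z^4/4 + z^3/3 + 3*z^2/2 - 2*z


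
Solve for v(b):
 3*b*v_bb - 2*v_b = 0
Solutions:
 v(b) = C1 + C2*b^(5/3)


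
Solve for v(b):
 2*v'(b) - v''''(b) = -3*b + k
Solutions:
 v(b) = C1 + C4*exp(2^(1/3)*b) - 3*b^2/4 + b*k/2 + (C2*sin(2^(1/3)*sqrt(3)*b/2) + C3*cos(2^(1/3)*sqrt(3)*b/2))*exp(-2^(1/3)*b/2)


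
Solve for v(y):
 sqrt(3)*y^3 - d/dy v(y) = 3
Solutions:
 v(y) = C1 + sqrt(3)*y^4/4 - 3*y


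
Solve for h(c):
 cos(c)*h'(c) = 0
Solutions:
 h(c) = C1


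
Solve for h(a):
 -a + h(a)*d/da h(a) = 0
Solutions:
 h(a) = -sqrt(C1 + a^2)
 h(a) = sqrt(C1 + a^2)


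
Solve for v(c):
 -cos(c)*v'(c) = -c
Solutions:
 v(c) = C1 + Integral(c/cos(c), c)


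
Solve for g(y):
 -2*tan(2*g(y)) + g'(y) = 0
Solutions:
 g(y) = -asin(C1*exp(4*y))/2 + pi/2
 g(y) = asin(C1*exp(4*y))/2


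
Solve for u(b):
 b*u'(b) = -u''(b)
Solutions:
 u(b) = C1 + C2*erf(sqrt(2)*b/2)


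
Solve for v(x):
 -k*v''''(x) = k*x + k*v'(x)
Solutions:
 v(x) = C1 + C4*exp(-x) - x^2/2 + (C2*sin(sqrt(3)*x/2) + C3*cos(sqrt(3)*x/2))*exp(x/2)


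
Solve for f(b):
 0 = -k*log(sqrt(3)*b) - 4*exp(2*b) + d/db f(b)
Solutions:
 f(b) = C1 + b*k*log(b) + b*k*(-1 + log(3)/2) + 2*exp(2*b)


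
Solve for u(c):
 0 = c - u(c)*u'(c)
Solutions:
 u(c) = -sqrt(C1 + c^2)
 u(c) = sqrt(C1 + c^2)


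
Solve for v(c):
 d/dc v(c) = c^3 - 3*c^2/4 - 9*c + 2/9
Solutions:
 v(c) = C1 + c^4/4 - c^3/4 - 9*c^2/2 + 2*c/9


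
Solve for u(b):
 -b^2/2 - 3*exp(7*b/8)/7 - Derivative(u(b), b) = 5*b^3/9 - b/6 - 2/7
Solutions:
 u(b) = C1 - 5*b^4/36 - b^3/6 + b^2/12 + 2*b/7 - 24*exp(7*b/8)/49


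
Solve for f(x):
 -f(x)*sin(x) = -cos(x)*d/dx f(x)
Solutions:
 f(x) = C1/cos(x)


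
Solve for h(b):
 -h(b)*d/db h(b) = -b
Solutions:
 h(b) = -sqrt(C1 + b^2)
 h(b) = sqrt(C1 + b^2)


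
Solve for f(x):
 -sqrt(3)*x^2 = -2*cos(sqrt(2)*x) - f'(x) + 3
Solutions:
 f(x) = C1 + sqrt(3)*x^3/3 + 3*x - sqrt(2)*sin(sqrt(2)*x)


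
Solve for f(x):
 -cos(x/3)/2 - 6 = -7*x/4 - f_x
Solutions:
 f(x) = C1 - 7*x^2/8 + 6*x + 3*sin(x/3)/2


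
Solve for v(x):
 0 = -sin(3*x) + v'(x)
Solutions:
 v(x) = C1 - cos(3*x)/3


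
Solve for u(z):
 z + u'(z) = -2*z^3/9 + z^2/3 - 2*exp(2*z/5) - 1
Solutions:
 u(z) = C1 - z^4/18 + z^3/9 - z^2/2 - z - 5*exp(2*z/5)


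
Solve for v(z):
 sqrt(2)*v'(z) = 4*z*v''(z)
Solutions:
 v(z) = C1 + C2*z^(sqrt(2)/4 + 1)


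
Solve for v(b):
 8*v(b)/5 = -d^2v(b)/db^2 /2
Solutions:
 v(b) = C1*sin(4*sqrt(5)*b/5) + C2*cos(4*sqrt(5)*b/5)


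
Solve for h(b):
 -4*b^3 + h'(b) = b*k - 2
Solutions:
 h(b) = C1 + b^4 + b^2*k/2 - 2*b


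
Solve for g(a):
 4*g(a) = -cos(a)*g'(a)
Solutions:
 g(a) = C1*(sin(a)^2 - 2*sin(a) + 1)/(sin(a)^2 + 2*sin(a) + 1)


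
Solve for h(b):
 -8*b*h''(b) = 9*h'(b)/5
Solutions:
 h(b) = C1 + C2*b^(31/40)


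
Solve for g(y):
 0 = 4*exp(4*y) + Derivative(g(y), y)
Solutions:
 g(y) = C1 - exp(4*y)


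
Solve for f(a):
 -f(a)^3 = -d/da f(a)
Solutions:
 f(a) = -sqrt(2)*sqrt(-1/(C1 + a))/2
 f(a) = sqrt(2)*sqrt(-1/(C1 + a))/2


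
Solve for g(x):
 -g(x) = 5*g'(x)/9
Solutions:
 g(x) = C1*exp(-9*x/5)


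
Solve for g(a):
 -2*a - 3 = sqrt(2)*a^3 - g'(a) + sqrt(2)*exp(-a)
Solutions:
 g(a) = C1 + sqrt(2)*a^4/4 + a^2 + 3*a - sqrt(2)*exp(-a)


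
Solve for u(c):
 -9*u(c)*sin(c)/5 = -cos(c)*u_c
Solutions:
 u(c) = C1/cos(c)^(9/5)


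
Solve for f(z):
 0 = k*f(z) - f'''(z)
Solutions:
 f(z) = C1*exp(k^(1/3)*z) + C2*exp(k^(1/3)*z*(-1 + sqrt(3)*I)/2) + C3*exp(-k^(1/3)*z*(1 + sqrt(3)*I)/2)
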